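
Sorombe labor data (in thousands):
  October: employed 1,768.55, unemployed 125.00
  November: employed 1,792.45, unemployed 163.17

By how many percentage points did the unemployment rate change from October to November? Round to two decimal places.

The unemployment rate changed by +1.74 percentage points.

October: labor force = 1,768.55 + 125.00 = 1,893.55; u = 125.00/1,893.55 = 6.60%.
November: labor force = 1,792.45 + 163.17 = 1,955.62; u = 163.17/1,955.62 = 8.34%.
Change = 8.34% − 6.60% = +1.74 pp.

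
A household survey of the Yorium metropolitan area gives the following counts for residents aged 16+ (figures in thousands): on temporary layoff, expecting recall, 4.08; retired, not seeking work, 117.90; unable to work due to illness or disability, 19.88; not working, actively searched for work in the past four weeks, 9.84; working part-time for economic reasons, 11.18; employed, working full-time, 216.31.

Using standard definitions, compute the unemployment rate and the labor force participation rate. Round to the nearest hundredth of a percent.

Unemployment rate ≈ 5.77%; labor force participation rate ≈ 63.66%.

Employed = 11.18 + 216.31 = 227.49 thousand (anyone who worked, including part-time for economic reasons, counts as employed).
Unemployed = 4.08 + 9.84 = 13.92 thousand (jobless and actively searching, or on temporary layoff).
Labor force = 227.49 + 13.92 = 241.41 thousand.
Not in labor force = 117.90 + 19.88 = 137.78 thousand (those not working and not actively searching are outside the labor force).
Civilian working-age population = 241.41 + 137.78 = 379.19 thousand.
Unemployment rate = 13.92 / 241.41 = 5.77%.
Labor force participation rate = 241.41 / 379.19 = 63.66%.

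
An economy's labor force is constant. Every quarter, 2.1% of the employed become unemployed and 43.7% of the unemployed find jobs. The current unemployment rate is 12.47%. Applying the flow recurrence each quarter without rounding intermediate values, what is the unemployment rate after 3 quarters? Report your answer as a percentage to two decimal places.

With a fixed labor force, u_{t+1} = u_t + s·(1−u_t) − f·u_t = u_t·(1−s−f) + s.
Here 1−s−f = 0.542 and s = 0.021.
u_1 = 0.124700 × 0.542 + 0.021 = 0.088587.
u_2 = 0.088587 × 0.542 + 0.021 = 0.069014.
u_3 = 0.069014 × 0.542 + 0.021 = 0.058406.

Unemployment rate after three quarters ≈ 5.84%.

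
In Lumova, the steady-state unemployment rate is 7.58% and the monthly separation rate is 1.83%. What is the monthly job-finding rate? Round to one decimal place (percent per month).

Job-finding rate ≈ 22.3% per month.

From u* = s/(s+f): f = s·(1−u)/u.
f = 1.83 × (1 − 0.0758) / 0.0758 = 1.6913 / 0.0758 ≈ 22.3% per month.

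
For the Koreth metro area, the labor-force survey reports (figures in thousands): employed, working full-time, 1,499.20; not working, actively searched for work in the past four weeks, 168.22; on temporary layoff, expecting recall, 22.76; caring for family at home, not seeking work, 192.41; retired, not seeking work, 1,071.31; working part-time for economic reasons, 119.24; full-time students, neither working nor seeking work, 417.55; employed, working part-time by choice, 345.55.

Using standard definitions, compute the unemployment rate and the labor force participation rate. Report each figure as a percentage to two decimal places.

Unemployment rate ≈ 8.86%; labor force participation rate ≈ 56.17%.

Employed = 1,499.20 + 119.24 + 345.55 = 1,963.99 thousand (anyone who worked, including part-time for economic reasons, counts as employed).
Unemployed = 168.22 + 22.76 = 190.98 thousand (jobless and actively searching, or on temporary layoff).
Labor force = 1,963.99 + 190.98 = 2,154.97 thousand.
Not in labor force = 192.41 + 1,071.31 + 417.55 = 1,681.27 thousand (those not working and not actively searching are outside the labor force).
Civilian working-age population = 2,154.97 + 1,681.27 = 3,836.24 thousand.
Unemployment rate = 190.98 / 2,154.97 = 8.86%.
Labor force participation rate = 2,154.97 / 3,836.24 = 56.17%.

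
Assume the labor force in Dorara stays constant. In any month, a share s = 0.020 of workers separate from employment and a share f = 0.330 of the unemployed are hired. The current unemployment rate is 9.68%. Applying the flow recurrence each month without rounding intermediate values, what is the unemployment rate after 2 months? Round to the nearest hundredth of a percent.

With a fixed labor force, u_{t+1} = u_t + s·(1−u_t) − f·u_t = u_t·(1−s−f) + s.
Here 1−s−f = 0.650 and s = 0.020.
u_1 = 0.096800 × 0.650 + 0.020 = 0.082920.
u_2 = 0.082920 × 0.650 + 0.020 = 0.073898.

Unemployment rate after two months ≈ 7.39%.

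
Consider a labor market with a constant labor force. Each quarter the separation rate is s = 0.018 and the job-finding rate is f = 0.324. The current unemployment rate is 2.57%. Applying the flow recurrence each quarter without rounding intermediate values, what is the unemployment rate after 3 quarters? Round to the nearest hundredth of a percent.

With a fixed labor force, u_{t+1} = u_t + s·(1−u_t) − f·u_t = u_t·(1−s−f) + s.
Here 1−s−f = 0.658 and s = 0.018.
u_1 = 0.025700 × 0.658 + 0.018 = 0.034911.
u_2 = 0.034911 × 0.658 + 0.018 = 0.040971.
u_3 = 0.040971 × 0.658 + 0.018 = 0.044959.

Unemployment rate after three quarters ≈ 4.50%.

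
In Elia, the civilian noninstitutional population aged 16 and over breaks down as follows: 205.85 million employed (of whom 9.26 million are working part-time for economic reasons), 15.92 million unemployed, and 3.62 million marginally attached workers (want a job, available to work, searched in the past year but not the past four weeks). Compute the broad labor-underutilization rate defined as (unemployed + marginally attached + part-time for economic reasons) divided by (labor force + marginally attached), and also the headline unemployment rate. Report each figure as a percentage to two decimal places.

Broad underutilization rate ≈ 12.78%; headline unemployment rate ≈ 7.18%.

Labor force = 205.85 + 15.92 = 221.77 million.
Numerator = 15.92 + 3.62 + 9.26 = 28.80 million.
Denominator = 221.77 + 3.62 = 225.39 million.
Broad rate = 28.80 / 225.39 = 12.78%.
Headline unemployment rate = 15.92 / 221.77 = 7.18%.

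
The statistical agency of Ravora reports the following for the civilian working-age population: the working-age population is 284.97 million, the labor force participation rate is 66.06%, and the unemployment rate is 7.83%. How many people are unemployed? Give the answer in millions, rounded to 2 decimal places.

About 14.74 million are unemployed.

Labor force = 0.6606 × 284.97 = 188.25 million.
Unemployed = 0.0783 × 188.25 ≈ 14.74 million.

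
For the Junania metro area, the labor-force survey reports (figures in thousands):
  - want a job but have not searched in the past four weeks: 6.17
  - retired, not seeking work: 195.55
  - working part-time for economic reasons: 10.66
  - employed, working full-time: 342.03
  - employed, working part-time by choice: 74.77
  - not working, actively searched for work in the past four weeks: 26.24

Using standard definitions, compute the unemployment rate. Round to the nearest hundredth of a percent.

Unemployment rate ≈ 5.78%.

Employed = 10.66 + 342.03 + 74.77 = 427.46 thousand (anyone who worked, including part-time for economic reasons, counts as employed).
Unemployed = 26.24 thousand.
Labor force = 427.46 + 26.24 = 453.70 thousand.
Unemployment rate = 26.24 / 453.70 = 5.78%.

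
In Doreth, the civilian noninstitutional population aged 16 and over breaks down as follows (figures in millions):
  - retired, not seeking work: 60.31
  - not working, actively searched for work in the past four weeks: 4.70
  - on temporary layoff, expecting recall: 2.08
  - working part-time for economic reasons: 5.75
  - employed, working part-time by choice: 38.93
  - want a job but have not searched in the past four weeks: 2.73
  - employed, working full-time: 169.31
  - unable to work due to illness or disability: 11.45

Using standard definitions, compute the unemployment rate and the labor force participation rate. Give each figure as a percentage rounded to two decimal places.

Unemployment rate ≈ 3.07%; labor force participation rate ≈ 74.77%.

Employed = 5.75 + 38.93 + 169.31 = 213.99 million (anyone who worked, including part-time for economic reasons, counts as employed).
Unemployed = 4.70 + 2.08 = 6.78 million (jobless and actively searching, or on temporary layoff).
Labor force = 213.99 + 6.78 = 220.77 million.
Not in labor force = 60.31 + 2.73 + 11.45 = 74.49 million (those not working and not actively searching are outside the labor force — including those who want a job but have given up searching).
Civilian working-age population = 220.77 + 74.49 = 295.26 million.
Unemployment rate = 6.78 / 220.77 = 3.07%.
Labor force participation rate = 220.77 / 295.26 = 74.77%.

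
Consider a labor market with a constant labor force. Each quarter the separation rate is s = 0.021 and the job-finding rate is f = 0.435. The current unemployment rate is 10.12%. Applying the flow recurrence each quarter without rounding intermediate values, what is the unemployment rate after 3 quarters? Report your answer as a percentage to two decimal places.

Unemployment rate after three quarters ≈ 5.49%.

With a fixed labor force, u_{t+1} = u_t + s·(1−u_t) − f·u_t = u_t·(1−s−f) + s.
Here 1−s−f = 0.544 and s = 0.021.
u_1 = 0.101200 × 0.544 + 0.021 = 0.076053.
u_2 = 0.076053 × 0.544 + 0.021 = 0.062373.
u_3 = 0.062373 × 0.544 + 0.021 = 0.054931.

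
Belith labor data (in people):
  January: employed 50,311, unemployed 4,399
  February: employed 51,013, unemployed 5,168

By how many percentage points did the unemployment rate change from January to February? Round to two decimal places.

The unemployment rate changed by +1.16 percentage points.

January: labor force = 50,311 + 4,399 = 54,710; u = 4,399/54,710 = 8.04%.
February: labor force = 51,013 + 5,168 = 56,181; u = 5,168/56,181 = 9.20%.
Change = 9.20% − 8.04% = +1.16 pp.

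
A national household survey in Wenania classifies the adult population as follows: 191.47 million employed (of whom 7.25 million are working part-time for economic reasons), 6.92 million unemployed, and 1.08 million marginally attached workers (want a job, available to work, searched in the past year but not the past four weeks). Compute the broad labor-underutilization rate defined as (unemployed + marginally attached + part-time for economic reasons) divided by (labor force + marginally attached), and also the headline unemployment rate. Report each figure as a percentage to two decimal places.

Labor force = 191.47 + 6.92 = 198.39 million.
Numerator = 6.92 + 1.08 + 7.25 = 15.25 million.
Denominator = 198.39 + 1.08 = 199.47 million.
Broad rate = 15.25 / 199.47 = 7.65%.
Headline unemployment rate = 6.92 / 198.39 = 3.49%.

Broad underutilization rate ≈ 7.65%; headline unemployment rate ≈ 3.49%.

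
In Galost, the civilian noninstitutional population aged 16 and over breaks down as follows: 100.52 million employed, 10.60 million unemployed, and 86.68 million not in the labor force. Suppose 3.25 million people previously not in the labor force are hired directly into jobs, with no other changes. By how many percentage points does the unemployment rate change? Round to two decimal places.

Initially, labor force = 100.52 + 10.60 = 111.12 million, so u = 10.60/111.12 = 9.54%.
After the change, employed and labor force both rise by 3.25; unemployed unchanged → E = 103.77, U = 10.60, labor force = 114.37 million.
New unemployment rate = 10.60 / 114.37 = 9.27%.
Change = 9.27% − 9.54% = −0.27 percentage points.

The unemployment rate changes by −0.27 percentage points.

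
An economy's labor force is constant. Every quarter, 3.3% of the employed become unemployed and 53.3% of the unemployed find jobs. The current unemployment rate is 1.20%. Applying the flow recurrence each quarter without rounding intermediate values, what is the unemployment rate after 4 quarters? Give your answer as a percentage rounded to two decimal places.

With a fixed labor force, u_{t+1} = u_t + s·(1−u_t) − f·u_t = u_t·(1−s−f) + s.
Here 1−s−f = 0.434 and s = 0.033.
u_1 = 0.012000 × 0.434 + 0.033 = 0.038208.
u_2 = 0.038208 × 0.434 + 0.033 = 0.049582.
u_3 = 0.049582 × 0.434 + 0.033 = 0.054519.
u_4 = 0.054519 × 0.434 + 0.033 = 0.056661.

Unemployment rate after four quarters ≈ 5.67%.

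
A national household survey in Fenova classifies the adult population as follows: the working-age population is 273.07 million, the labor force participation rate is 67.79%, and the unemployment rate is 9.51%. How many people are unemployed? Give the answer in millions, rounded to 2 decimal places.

Labor force = 0.6779 × 273.07 = 185.11 million.
Unemployed = 0.0951 × 185.11 ≈ 17.60 million.

About 17.60 million are unemployed.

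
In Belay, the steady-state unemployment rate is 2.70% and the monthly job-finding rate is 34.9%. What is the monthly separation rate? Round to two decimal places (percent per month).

From u* = s/(s+f): s = u·f/(1−u).
s = 0.0270 × 34.9 / (1 − 0.0270) = 0.9423 / 0.9730 ≈ 0.97% per month.

Separation rate ≈ 0.97% per month.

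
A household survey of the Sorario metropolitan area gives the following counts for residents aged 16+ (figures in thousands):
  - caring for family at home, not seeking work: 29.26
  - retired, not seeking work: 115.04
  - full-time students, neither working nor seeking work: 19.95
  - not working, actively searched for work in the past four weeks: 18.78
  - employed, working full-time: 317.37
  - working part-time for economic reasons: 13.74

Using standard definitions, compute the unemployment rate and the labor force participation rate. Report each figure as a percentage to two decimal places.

Employed = 317.37 + 13.74 = 331.11 thousand (anyone who worked, including part-time for economic reasons, counts as employed).
Unemployed = 18.78 thousand.
Labor force = 331.11 + 18.78 = 349.89 thousand.
Not in labor force = 29.26 + 115.04 + 19.95 = 164.25 thousand (those not working and not actively searching are outside the labor force).
Civilian working-age population = 349.89 + 164.25 = 514.14 thousand.
Unemployment rate = 18.78 / 349.89 = 5.37%.
Labor force participation rate = 349.89 / 514.14 = 68.05%.

Unemployment rate ≈ 5.37%; labor force participation rate ≈ 68.05%.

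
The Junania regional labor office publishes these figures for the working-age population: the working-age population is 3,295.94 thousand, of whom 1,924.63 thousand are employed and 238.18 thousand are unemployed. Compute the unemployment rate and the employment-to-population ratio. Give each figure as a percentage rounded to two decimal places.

Unemployment rate ≈ 11.01%; employment-population ratio ≈ 58.39%.

Labor force = employed + unemployed = 1,924.63 + 238.18 = 2,162.81 thousand.
Unemployment rate = 238.18 / 2,162.81 = 11.01%.
Employment-population ratio = 1,924.63 / 3,295.94 = 58.39%.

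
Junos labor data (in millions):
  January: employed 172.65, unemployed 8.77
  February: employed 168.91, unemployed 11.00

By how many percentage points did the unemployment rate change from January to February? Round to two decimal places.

The unemployment rate changed by +1.28 percentage points.

January: labor force = 172.65 + 8.77 = 181.42; u = 8.77/181.42 = 4.83%.
February: labor force = 168.91 + 11.00 = 179.91; u = 11.00/179.91 = 6.11%.
Change = 6.11% − 4.83% = +1.28 pp.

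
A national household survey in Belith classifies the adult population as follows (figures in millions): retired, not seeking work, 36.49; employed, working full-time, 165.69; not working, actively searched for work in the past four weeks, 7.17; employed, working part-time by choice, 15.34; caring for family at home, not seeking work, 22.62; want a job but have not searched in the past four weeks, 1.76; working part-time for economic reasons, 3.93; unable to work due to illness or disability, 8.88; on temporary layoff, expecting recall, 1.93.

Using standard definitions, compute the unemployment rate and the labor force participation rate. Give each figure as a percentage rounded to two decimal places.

Unemployment rate ≈ 4.69%; labor force participation rate ≈ 73.56%.

Employed = 165.69 + 15.34 + 3.93 = 184.96 million (anyone who worked, including part-time for economic reasons, counts as employed).
Unemployed = 7.17 + 1.93 = 9.10 million (jobless and actively searching, or on temporary layoff).
Labor force = 184.96 + 9.10 = 194.06 million.
Not in labor force = 36.49 + 22.62 + 1.76 + 8.88 = 69.75 million (those not working and not actively searching are outside the labor force — including those who want a job but have given up searching).
Civilian working-age population = 194.06 + 69.75 = 263.81 million.
Unemployment rate = 9.10 / 194.06 = 4.69%.
Labor force participation rate = 194.06 / 263.81 = 73.56%.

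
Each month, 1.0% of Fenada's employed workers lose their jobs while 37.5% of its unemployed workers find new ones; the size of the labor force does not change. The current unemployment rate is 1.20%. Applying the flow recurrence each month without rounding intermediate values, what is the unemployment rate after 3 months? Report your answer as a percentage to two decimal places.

With a fixed labor force, u_{t+1} = u_t + s·(1−u_t) − f·u_t = u_t·(1−s−f) + s.
Here 1−s−f = 0.615 and s = 0.010.
u_1 = 0.012000 × 0.615 + 0.010 = 0.017380.
u_2 = 0.017380 × 0.615 + 0.010 = 0.020689.
u_3 = 0.020689 × 0.615 + 0.010 = 0.022724.

Unemployment rate after three months ≈ 2.27%.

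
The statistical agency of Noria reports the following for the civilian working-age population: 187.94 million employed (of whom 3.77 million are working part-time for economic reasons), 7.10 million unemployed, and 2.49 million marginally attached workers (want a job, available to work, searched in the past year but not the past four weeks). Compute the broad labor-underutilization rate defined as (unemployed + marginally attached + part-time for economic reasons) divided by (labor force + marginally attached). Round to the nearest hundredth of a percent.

Labor force = 187.94 + 7.10 = 195.04 million.
Numerator = 7.10 + 2.49 + 3.77 = 13.36 million.
Denominator = 195.04 + 2.49 = 197.53 million.
Broad rate = 13.36 / 197.53 = 6.76%.

Broad underutilization rate ≈ 6.76%.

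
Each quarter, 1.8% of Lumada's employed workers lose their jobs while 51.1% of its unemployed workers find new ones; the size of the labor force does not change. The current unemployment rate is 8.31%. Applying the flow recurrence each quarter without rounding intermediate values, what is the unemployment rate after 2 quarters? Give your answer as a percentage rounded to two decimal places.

With a fixed labor force, u_{t+1} = u_t + s·(1−u_t) − f·u_t = u_t·(1−s−f) + s.
Here 1−s−f = 0.471 and s = 0.018.
u_1 = 0.083100 × 0.471 + 0.018 = 0.057140.
u_2 = 0.057140 × 0.471 + 0.018 = 0.044913.

Unemployment rate after two quarters ≈ 4.49%.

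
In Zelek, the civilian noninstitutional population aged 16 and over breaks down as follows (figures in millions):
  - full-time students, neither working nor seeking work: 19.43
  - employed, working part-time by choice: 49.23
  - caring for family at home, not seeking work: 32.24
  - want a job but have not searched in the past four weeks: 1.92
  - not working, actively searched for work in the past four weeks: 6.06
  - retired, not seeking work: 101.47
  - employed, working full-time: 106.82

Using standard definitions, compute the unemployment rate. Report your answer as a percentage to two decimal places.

Unemployment rate ≈ 3.74%.

Employed = 49.23 + 106.82 = 156.05 million.
Unemployed = 6.06 million.
Labor force = 156.05 + 6.06 = 162.11 million.
Unemployment rate = 6.06 / 162.11 = 3.74%.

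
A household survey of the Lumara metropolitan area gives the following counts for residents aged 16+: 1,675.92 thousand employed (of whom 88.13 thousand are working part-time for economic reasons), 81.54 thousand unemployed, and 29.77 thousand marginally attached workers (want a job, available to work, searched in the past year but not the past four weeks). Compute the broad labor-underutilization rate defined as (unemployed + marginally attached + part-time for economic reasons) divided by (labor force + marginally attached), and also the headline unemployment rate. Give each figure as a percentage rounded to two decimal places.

Labor force = 1,675.92 + 81.54 = 1,757.46 thousand.
Numerator = 81.54 + 29.77 + 88.13 = 199.44 thousand.
Denominator = 1,757.46 + 29.77 = 1,787.23 thousand.
Broad rate = 199.44 / 1,787.23 = 11.16%.
Headline unemployment rate = 81.54 / 1,757.46 = 4.64%.

Broad underutilization rate ≈ 11.16%; headline unemployment rate ≈ 4.64%.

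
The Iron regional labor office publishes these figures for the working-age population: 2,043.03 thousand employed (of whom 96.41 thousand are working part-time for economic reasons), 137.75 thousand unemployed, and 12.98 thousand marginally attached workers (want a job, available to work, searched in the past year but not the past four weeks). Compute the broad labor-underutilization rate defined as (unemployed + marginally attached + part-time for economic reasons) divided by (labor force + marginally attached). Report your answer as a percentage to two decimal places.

Labor force = 2,043.03 + 137.75 = 2,180.78 thousand.
Numerator = 137.75 + 12.98 + 96.41 = 247.14 thousand.
Denominator = 2,180.78 + 12.98 = 2,193.76 thousand.
Broad rate = 247.14 / 2,193.76 = 11.27%.

Broad underutilization rate ≈ 11.27%.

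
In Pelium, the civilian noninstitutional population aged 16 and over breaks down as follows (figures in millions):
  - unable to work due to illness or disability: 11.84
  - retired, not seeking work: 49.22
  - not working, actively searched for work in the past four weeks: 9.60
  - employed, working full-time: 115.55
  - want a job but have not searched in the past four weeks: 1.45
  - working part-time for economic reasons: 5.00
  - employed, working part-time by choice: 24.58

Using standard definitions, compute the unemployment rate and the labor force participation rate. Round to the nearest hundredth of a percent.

Unemployment rate ≈ 6.20%; labor force participation rate ≈ 71.23%.

Employed = 115.55 + 5.00 + 24.58 = 145.13 million (anyone who worked, including part-time for economic reasons, counts as employed).
Unemployed = 9.60 million.
Labor force = 145.13 + 9.60 = 154.73 million.
Not in labor force = 11.84 + 49.22 + 1.45 = 62.51 million (those not working and not actively searching are outside the labor force — including those who want a job but have given up searching).
Civilian working-age population = 154.73 + 62.51 = 217.24 million.
Unemployment rate = 9.60 / 154.73 = 6.20%.
Labor force participation rate = 154.73 / 217.24 = 71.23%.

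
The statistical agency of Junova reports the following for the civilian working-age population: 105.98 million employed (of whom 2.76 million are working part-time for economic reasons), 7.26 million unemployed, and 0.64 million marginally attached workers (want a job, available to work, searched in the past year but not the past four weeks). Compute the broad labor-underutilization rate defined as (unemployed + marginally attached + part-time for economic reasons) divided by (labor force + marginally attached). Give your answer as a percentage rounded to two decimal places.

Broad underutilization rate ≈ 9.36%.

Labor force = 105.98 + 7.26 = 113.24 million.
Numerator = 7.26 + 0.64 + 2.76 = 10.66 million.
Denominator = 113.24 + 0.64 = 113.88 million.
Broad rate = 10.66 / 113.88 = 9.36%.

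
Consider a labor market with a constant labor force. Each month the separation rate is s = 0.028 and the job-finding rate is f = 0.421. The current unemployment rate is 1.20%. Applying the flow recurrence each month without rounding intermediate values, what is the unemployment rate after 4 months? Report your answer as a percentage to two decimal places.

With a fixed labor force, u_{t+1} = u_t + s·(1−u_t) − f·u_t = u_t·(1−s−f) + s.
Here 1−s−f = 0.551 and s = 0.028.
u_1 = 0.012000 × 0.551 + 0.028 = 0.034612.
u_2 = 0.034612 × 0.551 + 0.028 = 0.047071.
u_3 = 0.047071 × 0.551 + 0.028 = 0.053936.
u_4 = 0.053936 × 0.551 + 0.028 = 0.057719.

Unemployment rate after four months ≈ 5.77%.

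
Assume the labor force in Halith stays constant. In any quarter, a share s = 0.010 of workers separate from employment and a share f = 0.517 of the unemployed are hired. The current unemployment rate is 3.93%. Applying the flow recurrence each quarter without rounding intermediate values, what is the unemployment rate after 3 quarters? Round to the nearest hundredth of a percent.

Unemployment rate after three quarters ≈ 2.11%.

With a fixed labor force, u_{t+1} = u_t + s·(1−u_t) − f·u_t = u_t·(1−s−f) + s.
Here 1−s−f = 0.473 and s = 0.010.
u_1 = 0.039300 × 0.473 + 0.010 = 0.028589.
u_2 = 0.028589 × 0.473 + 0.010 = 0.023523.
u_3 = 0.023523 × 0.473 + 0.010 = 0.021126.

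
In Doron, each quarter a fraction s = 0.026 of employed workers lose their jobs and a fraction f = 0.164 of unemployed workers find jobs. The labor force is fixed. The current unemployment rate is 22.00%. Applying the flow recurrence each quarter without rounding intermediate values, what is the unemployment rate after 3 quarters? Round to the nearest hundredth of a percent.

With a fixed labor force, u_{t+1} = u_t + s·(1−u_t) − f·u_t = u_t·(1−s−f) + s.
Here 1−s−f = 0.810 and s = 0.026.
u_1 = 0.220000 × 0.810 + 0.026 = 0.204200.
u_2 = 0.204200 × 0.810 + 0.026 = 0.191402.
u_3 = 0.191402 × 0.810 + 0.026 = 0.181036.

Unemployment rate after three quarters ≈ 18.10%.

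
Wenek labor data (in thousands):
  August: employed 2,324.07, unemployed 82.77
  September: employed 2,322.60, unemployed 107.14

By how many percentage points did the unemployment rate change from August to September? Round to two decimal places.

The unemployment rate changed by +0.97 percentage points.

August: labor force = 2,324.07 + 82.77 = 2,406.84; u = 82.77/2,406.84 = 3.44%.
September: labor force = 2,322.60 + 107.14 = 2,429.74; u = 107.14/2,429.74 = 4.41%.
Change = 4.41% − 3.44% = +0.97 pp.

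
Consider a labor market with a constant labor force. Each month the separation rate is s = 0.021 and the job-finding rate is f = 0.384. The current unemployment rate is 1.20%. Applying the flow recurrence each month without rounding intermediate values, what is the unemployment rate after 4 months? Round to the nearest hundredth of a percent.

Unemployment rate after four months ≈ 4.69%.

With a fixed labor force, u_{t+1} = u_t + s·(1−u_t) − f·u_t = u_t·(1−s−f) + s.
Here 1−s−f = 0.595 and s = 0.021.
u_1 = 0.012000 × 0.595 + 0.021 = 0.028140.
u_2 = 0.028140 × 0.595 + 0.021 = 0.037743.
u_3 = 0.037743 × 0.595 + 0.021 = 0.043457.
u_4 = 0.043457 × 0.595 + 0.021 = 0.046857.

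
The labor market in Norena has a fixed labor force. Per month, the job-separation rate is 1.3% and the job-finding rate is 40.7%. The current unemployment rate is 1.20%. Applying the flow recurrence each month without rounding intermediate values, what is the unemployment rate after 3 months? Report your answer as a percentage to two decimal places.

Unemployment rate after three months ≈ 2.73%.

With a fixed labor force, u_{t+1} = u_t + s·(1−u_t) − f·u_t = u_t·(1−s−f) + s.
Here 1−s−f = 0.580 and s = 0.013.
u_1 = 0.012000 × 0.580 + 0.013 = 0.019960.
u_2 = 0.019960 × 0.580 + 0.013 = 0.024577.
u_3 = 0.024577 × 0.580 + 0.013 = 0.027255.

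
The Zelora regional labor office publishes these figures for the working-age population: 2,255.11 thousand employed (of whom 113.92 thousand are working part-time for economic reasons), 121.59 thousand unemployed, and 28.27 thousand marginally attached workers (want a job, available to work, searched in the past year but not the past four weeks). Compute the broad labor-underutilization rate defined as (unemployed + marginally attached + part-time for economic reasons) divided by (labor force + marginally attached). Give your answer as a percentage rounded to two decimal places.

Labor force = 2,255.11 + 121.59 = 2,376.70 thousand.
Numerator = 121.59 + 28.27 + 113.92 = 263.78 thousand.
Denominator = 2,376.70 + 28.27 = 2,404.97 thousand.
Broad rate = 263.78 / 2,404.97 = 10.97%.

Broad underutilization rate ≈ 10.97%.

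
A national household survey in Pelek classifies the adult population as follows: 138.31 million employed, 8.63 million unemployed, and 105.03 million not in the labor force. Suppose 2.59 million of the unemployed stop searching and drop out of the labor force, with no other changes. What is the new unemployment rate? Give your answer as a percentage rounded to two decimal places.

New unemployment rate ≈ 4.18%.

Initially, labor force = 138.31 + 8.63 = 146.94 million, so u = 8.63/146.94 = 5.87%.
After the change, unemployed and labor force both fall by 2.59 → E = 138.31, U = 6.04, labor force = 144.35 million.
New unemployment rate = 6.04 / 144.35 = 4.18%.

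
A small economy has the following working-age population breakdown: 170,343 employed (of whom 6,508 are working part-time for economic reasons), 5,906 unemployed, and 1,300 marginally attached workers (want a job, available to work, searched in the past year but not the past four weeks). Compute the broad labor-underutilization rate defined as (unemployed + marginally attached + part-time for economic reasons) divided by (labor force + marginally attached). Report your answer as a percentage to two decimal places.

Labor force = 170,343 + 5,906 = 176,249.
Numerator = 5,906 + 1,300 + 6,508 = 13,714.
Denominator = 176,249 + 1,300 = 177,549.
Broad rate = 13,714 / 177,549 = 7.72%.

Broad underutilization rate ≈ 7.72%.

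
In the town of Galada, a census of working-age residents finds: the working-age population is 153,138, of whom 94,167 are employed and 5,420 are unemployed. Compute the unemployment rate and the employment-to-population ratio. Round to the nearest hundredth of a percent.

Labor force = employed + unemployed = 94,167 + 5,420 = 99,587.
Unemployment rate = 5,420 / 99,587 = 5.44%.
Employment-population ratio = 94,167 / 153,138 = 61.49%.

Unemployment rate ≈ 5.44%; employment-population ratio ≈ 61.49%.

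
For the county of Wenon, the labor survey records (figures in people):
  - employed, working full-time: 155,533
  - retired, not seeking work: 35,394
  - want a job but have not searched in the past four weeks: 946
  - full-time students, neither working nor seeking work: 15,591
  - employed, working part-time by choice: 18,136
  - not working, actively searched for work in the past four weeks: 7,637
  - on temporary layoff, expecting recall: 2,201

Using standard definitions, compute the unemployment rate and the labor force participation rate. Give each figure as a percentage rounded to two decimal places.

Employed = 155,533 + 18,136 = 173,669.
Unemployed = 7,637 + 2,201 = 9,838 (jobless and actively searching, or on temporary layoff).
Labor force = 173,669 + 9,838 = 183,507.
Not in labor force = 35,394 + 946 + 15,591 = 51,931 (those not working and not actively searching are outside the labor force — including those who want a job but have given up searching).
Civilian working-age population = 183,507 + 51,931 = 235,438.
Unemployment rate = 9,838 / 183,507 = 5.36%.
Labor force participation rate = 183,507 / 235,438 = 77.94%.

Unemployment rate ≈ 5.36%; labor force participation rate ≈ 77.94%.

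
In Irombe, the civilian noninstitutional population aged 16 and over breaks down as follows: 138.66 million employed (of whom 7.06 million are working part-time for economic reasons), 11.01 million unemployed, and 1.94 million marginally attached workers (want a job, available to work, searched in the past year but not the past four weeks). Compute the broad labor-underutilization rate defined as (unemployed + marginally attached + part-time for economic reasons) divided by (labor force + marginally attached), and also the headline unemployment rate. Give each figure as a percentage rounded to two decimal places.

Labor force = 138.66 + 11.01 = 149.67 million.
Numerator = 11.01 + 1.94 + 7.06 = 20.01 million.
Denominator = 149.67 + 1.94 = 151.61 million.
Broad rate = 20.01 / 151.61 = 13.20%.
Headline unemployment rate = 11.01 / 149.67 = 7.36%.

Broad underutilization rate ≈ 13.20%; headline unemployment rate ≈ 7.36%.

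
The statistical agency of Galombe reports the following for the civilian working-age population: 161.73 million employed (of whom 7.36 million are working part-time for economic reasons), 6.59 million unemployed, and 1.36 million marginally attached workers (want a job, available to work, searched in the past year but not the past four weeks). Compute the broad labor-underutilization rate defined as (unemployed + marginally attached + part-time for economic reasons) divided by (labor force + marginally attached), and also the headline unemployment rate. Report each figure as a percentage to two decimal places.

Broad underutilization rate ≈ 9.02%; headline unemployment rate ≈ 3.92%.

Labor force = 161.73 + 6.59 = 168.32 million.
Numerator = 6.59 + 1.36 + 7.36 = 15.31 million.
Denominator = 168.32 + 1.36 = 169.68 million.
Broad rate = 15.31 / 169.68 = 9.02%.
Headline unemployment rate = 6.59 / 168.32 = 3.92%.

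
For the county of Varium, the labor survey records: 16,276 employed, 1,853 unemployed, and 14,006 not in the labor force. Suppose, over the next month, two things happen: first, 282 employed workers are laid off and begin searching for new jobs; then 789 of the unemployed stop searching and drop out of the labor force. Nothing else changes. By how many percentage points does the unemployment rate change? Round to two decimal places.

Initially, labor force = 16,276 + 1,853 = 18,129, so u = 1,853/18,129 = 10.22%.
After the first change, employed falls and unemployed rises by 282; labor force unchanged → E = 15,994, U = 2,135, labor force = 18,129.
After the second change, unemployed and labor force both fall by 789 → E = 15,994, U = 1,346, labor force = 17,340.
New unemployment rate = 1,346 / 17,340 = 7.76%.
Change = 7.76% − 10.22% = −2.46 percentage points.

The unemployment rate changes by −2.46 percentage points.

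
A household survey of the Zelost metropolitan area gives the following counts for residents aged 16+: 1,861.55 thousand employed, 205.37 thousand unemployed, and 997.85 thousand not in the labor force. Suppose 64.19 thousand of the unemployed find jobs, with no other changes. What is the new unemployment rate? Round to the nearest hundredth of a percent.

Initially, labor force = 1,861.55 + 205.37 = 2,066.92 thousand, so u = 205.37/2,066.92 = 9.94%.
After the change, unemployed falls and employed rises by 64.19; labor force unchanged → E = 1,925.74, U = 141.18, labor force = 2,066.92 thousand.
New unemployment rate = 141.18 / 2,066.92 = 6.83%.

New unemployment rate ≈ 6.83%.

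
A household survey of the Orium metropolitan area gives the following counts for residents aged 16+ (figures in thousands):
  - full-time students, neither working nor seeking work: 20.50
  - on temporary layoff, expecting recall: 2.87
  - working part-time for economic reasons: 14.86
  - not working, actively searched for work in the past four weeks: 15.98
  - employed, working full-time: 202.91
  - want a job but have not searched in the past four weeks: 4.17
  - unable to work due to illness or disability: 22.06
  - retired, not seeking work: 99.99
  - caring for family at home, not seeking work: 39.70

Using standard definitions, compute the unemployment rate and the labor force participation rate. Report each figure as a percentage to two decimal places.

Employed = 14.86 + 202.91 = 217.77 thousand (anyone who worked, including part-time for economic reasons, counts as employed).
Unemployed = 2.87 + 15.98 = 18.85 thousand (jobless and actively searching, or on temporary layoff).
Labor force = 217.77 + 18.85 = 236.62 thousand.
Not in labor force = 20.50 + 4.17 + 22.06 + 99.99 + 39.70 = 186.42 thousand (those not working and not actively searching are outside the labor force — including those who want a job but have given up searching).
Civilian working-age population = 236.62 + 186.42 = 423.04 thousand.
Unemployment rate = 18.85 / 236.62 = 7.97%.
Labor force participation rate = 236.62 / 423.04 = 55.93%.

Unemployment rate ≈ 7.97%; labor force participation rate ≈ 55.93%.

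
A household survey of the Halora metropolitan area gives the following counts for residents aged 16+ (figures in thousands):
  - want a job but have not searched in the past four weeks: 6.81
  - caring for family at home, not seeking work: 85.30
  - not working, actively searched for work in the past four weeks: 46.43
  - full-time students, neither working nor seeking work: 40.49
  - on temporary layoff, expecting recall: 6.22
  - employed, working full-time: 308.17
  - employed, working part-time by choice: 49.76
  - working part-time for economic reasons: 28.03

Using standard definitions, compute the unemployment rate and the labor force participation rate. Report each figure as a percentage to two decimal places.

Unemployment rate ≈ 12.00%; labor force participation rate ≈ 76.79%.

Employed = 308.17 + 49.76 + 28.03 = 385.96 thousand (anyone who worked, including part-time for economic reasons, counts as employed).
Unemployed = 46.43 + 6.22 = 52.65 thousand (jobless and actively searching, or on temporary layoff).
Labor force = 385.96 + 52.65 = 438.61 thousand.
Not in labor force = 6.81 + 85.30 + 40.49 = 132.60 thousand (those not working and not actively searching are outside the labor force — including those who want a job but have given up searching).
Civilian working-age population = 438.61 + 132.60 = 571.21 thousand.
Unemployment rate = 52.65 / 438.61 = 12.00%.
Labor force participation rate = 438.61 / 571.21 = 76.79%.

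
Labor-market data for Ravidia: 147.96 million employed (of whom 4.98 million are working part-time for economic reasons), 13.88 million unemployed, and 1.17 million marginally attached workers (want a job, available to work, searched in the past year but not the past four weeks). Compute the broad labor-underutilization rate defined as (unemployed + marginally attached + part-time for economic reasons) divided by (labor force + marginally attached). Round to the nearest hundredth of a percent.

Labor force = 147.96 + 13.88 = 161.84 million.
Numerator = 13.88 + 1.17 + 4.98 = 20.03 million.
Denominator = 161.84 + 1.17 = 163.01 million.
Broad rate = 20.03 / 163.01 = 12.29%.

Broad underutilization rate ≈ 12.29%.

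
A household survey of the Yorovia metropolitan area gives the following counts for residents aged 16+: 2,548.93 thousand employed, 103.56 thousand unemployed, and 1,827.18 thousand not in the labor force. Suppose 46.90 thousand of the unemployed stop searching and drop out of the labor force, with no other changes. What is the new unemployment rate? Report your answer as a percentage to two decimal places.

Initially, labor force = 2,548.93 + 103.56 = 2,652.49 thousand, so u = 103.56/2,652.49 = 3.90%.
After the change, unemployed and labor force both fall by 46.90 → E = 2,548.93, U = 56.66, labor force = 2,605.59 thousand.
New unemployment rate = 56.66 / 2,605.59 = 2.17%.

New unemployment rate ≈ 2.17%.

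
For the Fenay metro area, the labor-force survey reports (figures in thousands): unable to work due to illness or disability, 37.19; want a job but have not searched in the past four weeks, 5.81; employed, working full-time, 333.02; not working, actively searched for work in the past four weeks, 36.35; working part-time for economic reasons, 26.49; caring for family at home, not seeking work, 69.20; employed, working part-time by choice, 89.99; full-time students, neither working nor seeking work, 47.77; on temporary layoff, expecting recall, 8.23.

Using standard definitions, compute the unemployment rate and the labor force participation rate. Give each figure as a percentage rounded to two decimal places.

Employed = 333.02 + 26.49 + 89.99 = 449.50 thousand (anyone who worked, including part-time for economic reasons, counts as employed).
Unemployed = 36.35 + 8.23 = 44.58 thousand (jobless and actively searching, or on temporary layoff).
Labor force = 449.50 + 44.58 = 494.08 thousand.
Not in labor force = 37.19 + 5.81 + 69.20 + 47.77 = 159.97 thousand (those not working and not actively searching are outside the labor force — including those who want a job but have given up searching).
Civilian working-age population = 494.08 + 159.97 = 654.05 thousand.
Unemployment rate = 44.58 / 494.08 = 9.02%.
Labor force participation rate = 494.08 / 654.05 = 75.54%.

Unemployment rate ≈ 9.02%; labor force participation rate ≈ 75.54%.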